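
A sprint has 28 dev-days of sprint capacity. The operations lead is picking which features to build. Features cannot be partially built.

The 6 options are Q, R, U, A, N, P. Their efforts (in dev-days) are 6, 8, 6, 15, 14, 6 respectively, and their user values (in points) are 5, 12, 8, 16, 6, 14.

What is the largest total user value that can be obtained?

39

Allowing fractional choices, the relaxed optimum would be about 42.5, but features are indivisible.
Q + R + U + P: effort 6 + 8 + 6 + 6 = 26 ≤ 28, user value 5 + 12 + 8 + 14 = 39.
U + A + P: effort 6 + 15 + 6 = 27 ≤ 28, user value 8 + 16 + 14 = 38.
Q + A + P: effort 6 + 15 + 6 = 27 ≤ 28, user value 5 + 16 + 14 = 35.
Best is Q, R, U, and P with total user value 39.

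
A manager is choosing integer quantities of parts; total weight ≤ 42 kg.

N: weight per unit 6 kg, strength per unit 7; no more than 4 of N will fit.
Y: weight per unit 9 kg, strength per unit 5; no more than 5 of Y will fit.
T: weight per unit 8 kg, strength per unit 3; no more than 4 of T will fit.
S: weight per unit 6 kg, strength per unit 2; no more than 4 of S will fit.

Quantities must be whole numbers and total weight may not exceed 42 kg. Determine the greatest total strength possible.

Take 4×N and 2×Y: weight 42 ≤ 42, strength 4·7 + 2·5 = 38.
N has the best ratio (7/6) and is taken to its limit of 4; remaining capacity is filled optimally with the others.

38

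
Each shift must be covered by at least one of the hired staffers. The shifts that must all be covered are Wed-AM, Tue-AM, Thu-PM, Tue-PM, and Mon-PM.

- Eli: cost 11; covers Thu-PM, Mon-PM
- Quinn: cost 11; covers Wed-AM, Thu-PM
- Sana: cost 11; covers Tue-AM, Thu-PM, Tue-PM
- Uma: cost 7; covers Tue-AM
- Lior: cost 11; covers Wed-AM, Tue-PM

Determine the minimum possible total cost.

29

This is an integer covering problem.
The greedy cost-per-new-shift heuristic would pick Sana, Eli, and Quinn for 33, but a cheaper cover exists.
Choose Eli, Uma, and Lior: together they cover Wed-AM, Tue-AM, Thu-PM, Tue-PM, Mon-PM — every shift.
Total cost: 11 + 7 + 11 = 29.
No cover costs less than 29.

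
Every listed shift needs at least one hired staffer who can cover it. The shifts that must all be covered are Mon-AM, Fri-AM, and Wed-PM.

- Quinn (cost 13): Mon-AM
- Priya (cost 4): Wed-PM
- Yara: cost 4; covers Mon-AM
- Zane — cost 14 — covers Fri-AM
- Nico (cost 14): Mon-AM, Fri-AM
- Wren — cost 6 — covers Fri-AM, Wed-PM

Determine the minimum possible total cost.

10

Choose Yara and Wren: together they cover Mon-AM, Fri-AM, Wed-PM — every shift.
Total cost: 4 + 6 = 10.
No cover costs less than 10.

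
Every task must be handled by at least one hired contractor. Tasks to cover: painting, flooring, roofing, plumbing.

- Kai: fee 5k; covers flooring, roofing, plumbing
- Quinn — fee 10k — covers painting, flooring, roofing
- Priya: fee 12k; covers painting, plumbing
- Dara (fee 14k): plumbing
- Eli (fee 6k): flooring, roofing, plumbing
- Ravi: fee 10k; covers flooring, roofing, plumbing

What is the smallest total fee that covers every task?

Choose Kai and Quinn: together they cover painting, flooring, roofing, plumbing — every task.
Total fee: 5 + 10 = 15.
No cover costs less than 15.

15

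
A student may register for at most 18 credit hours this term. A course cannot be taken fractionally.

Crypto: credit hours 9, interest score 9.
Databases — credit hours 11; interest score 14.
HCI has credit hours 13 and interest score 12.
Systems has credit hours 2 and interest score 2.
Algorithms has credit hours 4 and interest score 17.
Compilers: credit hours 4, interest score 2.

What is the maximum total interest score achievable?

33

Databases + Algorithms: credit hours 11 + 4 = 15 ≤ 18, interest score 14 + 17 = 31.
Databases + Systems + Algorithms: credit hours 11 + 2 + 4 = 17 ≤ 18, interest score 14 + 2 + 17 = 33.
HCI + Algorithms: credit hours 13 + 4 = 17 ≤ 18, interest score 12 + 17 = 29.
Best is Databases, Systems, and Algorithms with total interest score 33.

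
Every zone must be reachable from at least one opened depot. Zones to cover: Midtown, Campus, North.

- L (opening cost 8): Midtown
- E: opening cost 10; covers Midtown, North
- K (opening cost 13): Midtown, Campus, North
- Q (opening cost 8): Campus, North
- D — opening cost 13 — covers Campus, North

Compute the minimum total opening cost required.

13

The greedy cost-per-new-zone heuristic would pick Q and L for 16, but a cheaper cover exists.
K alone covers Midtown, Campus, North — every zone.
Total opening cost: 13.
No cover costs less than 13.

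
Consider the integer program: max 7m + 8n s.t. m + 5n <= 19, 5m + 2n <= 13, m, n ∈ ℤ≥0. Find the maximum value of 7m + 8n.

31

Relaxing integrality, the LP optimum is 36.74 at (m,n) = (1.17, 3.57), which is not an integer point.
(m,n)=(1,3) is feasible, giving 31.
(m,n)=(0,3) is feasible, giving 24.
(m,n)=(1,2) is feasible, giving 23.
The best lattice point is (1,3), giving 31.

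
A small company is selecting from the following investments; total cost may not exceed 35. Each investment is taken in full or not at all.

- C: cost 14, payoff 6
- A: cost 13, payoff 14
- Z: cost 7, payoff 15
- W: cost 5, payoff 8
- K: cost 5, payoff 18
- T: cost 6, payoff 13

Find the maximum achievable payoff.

60

Treat it as a binary knapsack problem.
A + Z + K + T: cost 13 + 7 + 5 + 6 = 31 ≤ 35, payoff 14 + 15 + 18 + 13 = 60.
Z + W + K + T: cost 7 + 5 + 5 + 6 = 23 ≤ 35, payoff 15 + 8 + 18 + 13 = 54.
A + Z + W + K: cost 13 + 7 + 5 + 5 = 30 ≤ 35, payoff 14 + 15 + 8 + 18 = 55.
Best is A, Z, K, and T with total payoff 60.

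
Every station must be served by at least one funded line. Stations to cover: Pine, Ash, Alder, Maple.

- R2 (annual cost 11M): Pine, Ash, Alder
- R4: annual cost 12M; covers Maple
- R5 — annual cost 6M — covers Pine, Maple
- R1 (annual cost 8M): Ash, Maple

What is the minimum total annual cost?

17

Choose R2 and R5: together they cover Pine, Ash, Alder, Maple — every station.
Total annual cost: 11 + 6 = 17.
No cover costs less than 17.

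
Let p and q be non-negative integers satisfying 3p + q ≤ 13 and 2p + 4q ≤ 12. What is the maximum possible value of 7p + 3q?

31

(p,q)=(4,1): 3·4+1·1=13≤13, 2·4+4·1=12≤12, objective 31.
(p,q)=(4,0): 3·4+1·0=12≤13, 2·4+4·0=8≤12, objective 28.
(p,q)=(3,1): 3·3+1·1=10≤13, 2·3+4·1=10≤12, objective 24.
No feasible integer point exceeds 31.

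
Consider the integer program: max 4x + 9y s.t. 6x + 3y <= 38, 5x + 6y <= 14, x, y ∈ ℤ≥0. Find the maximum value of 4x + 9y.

18

Relaxing integrality, the LP optimum is 21.00 at (x,y) = (0, 2.33), which is not an integer point.
(x,y)=(0,2): 6·0+3·2=6≤38, 5·0+6·2=12≤14, objective 18.
(x,y)=(1,1): 6·1+3·1=9≤38, 5·1+6·1=11≤14, objective 13.
(x,y)=(0,1): 6·0+3·1=3≤38, 5·0+6·1=6≤14, objective 9.
The best lattice point is (0,2), giving 18.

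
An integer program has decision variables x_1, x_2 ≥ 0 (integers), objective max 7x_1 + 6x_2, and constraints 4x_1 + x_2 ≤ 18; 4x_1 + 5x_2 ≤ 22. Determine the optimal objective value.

34

(x_1,x_2)=(4,1) is feasible, giving 34.
(x_1,x_2)=(3,2) is feasible, giving 33.
No feasible integer point exceeds 34.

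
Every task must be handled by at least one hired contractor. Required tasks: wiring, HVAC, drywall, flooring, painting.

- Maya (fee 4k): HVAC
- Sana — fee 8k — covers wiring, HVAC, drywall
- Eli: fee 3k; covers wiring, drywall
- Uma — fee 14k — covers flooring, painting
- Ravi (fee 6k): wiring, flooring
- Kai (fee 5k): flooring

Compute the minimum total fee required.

The greedy cost-per-new-task heuristic would pick Eli, Maya, Kai, and Uma for 26, but a cheaper cover exists.
Choose Maya, Eli, and Uma: together they cover wiring, HVAC, drywall, flooring, painting — every task.
Total fee: 4 + 3 + 14 = 21.
No cover costs less than 21.

21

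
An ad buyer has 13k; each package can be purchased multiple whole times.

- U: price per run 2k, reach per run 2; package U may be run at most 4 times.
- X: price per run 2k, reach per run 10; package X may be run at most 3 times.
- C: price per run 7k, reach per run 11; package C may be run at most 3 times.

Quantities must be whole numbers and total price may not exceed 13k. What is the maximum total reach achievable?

41

This is a bounded integer knapsack.
3×U and 3×X: price 12 ≤ 13, reach 3·2 + 3·10 = 36.
3×X and 1×C: price 13 ≤ 13, reach 3·10 + 1·11 = 41.
Best is 41.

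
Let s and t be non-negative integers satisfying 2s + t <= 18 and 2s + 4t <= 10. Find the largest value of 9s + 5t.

45

(s,t)=(5,0): 2·5+1·0=10≤18, 2·5+4·0=10≤10, objective 45.
(s,t)=(4,0): 2·4+1·0=8≤18, 2·4+4·0=8≤10, objective 36.
Maximum is 45 at (s,t)=(5,0).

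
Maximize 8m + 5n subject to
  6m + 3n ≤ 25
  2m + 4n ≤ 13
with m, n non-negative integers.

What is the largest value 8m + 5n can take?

32

(m,n)=(4,0): 6·4+3·0=24≤25, 2·4+4·0=8≤13, objective 32.
(m,n)=(3,1): 6·3+3·1=21≤25, 2·3+4·1=10≤13, objective 29.
Maximum is 32 at (m,n)=(4,0).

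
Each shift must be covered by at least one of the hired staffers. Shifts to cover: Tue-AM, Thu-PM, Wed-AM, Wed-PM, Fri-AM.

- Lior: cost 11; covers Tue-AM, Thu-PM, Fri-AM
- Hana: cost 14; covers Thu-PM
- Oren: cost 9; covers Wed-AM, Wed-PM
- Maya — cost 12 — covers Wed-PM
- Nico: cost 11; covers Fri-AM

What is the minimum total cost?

Choose Lior and Oren: together they cover Tue-AM, Thu-PM, Wed-AM, Wed-PM, Fri-AM — every shift.
Total cost: 11 + 9 = 20.
No cover costs less than 20.

20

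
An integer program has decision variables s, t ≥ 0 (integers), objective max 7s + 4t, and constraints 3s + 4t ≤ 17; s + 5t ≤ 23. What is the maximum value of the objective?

35

Relaxing integrality, the LP optimum is 39.67 at (s,t) = (5.67, 0), which is not an integer point.
(s,t)=(5,0): 3·5+4·0=15≤17, 1·5+5·0=5≤23, objective 35.
(s,t)=(4,1): 3·4+4·1=16≤17, 1·4+5·1=9≤23, objective 32.
(s,t)=(4,0): 3·4+4·0=12≤17, 1·4+5·0=4≤23, objective 28.
No feasible integer point exceeds 35.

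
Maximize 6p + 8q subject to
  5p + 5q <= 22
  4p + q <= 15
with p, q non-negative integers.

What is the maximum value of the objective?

32

Relaxing integrality, the LP optimum is 35.20 at (p,q) = (0, 4.4), which is not an integer point.
(p,q)=(0,4): 5·0+5·4=20≤22, 4·0+1·4=4≤15, objective 32.
(p,q)=(1,3): 5·1+5·3=20≤22, 4·1+1·3=7≤15, objective 30.
The best lattice point is (0,4), giving 32.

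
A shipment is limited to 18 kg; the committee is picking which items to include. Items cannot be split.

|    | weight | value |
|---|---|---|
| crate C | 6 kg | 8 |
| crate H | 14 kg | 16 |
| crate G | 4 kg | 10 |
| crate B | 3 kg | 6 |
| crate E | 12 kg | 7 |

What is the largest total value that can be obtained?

crate H + crate G: weight 14 + 4 = 18 ≤ 18, value 16 + 10 = 26.
crate C + crate G + crate B: weight 6 + 4 + 3 = 13 ≤ 18, value 8 + 10 + 6 = 24.
Best is crate H and crate G with total value 26.

26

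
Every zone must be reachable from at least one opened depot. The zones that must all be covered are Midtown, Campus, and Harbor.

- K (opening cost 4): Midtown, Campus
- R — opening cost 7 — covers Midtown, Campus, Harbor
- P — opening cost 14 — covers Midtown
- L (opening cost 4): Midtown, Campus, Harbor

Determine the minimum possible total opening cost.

L alone covers Midtown, Campus, Harbor — every zone.
Total opening cost: 4.
No cover costs less than 4.

4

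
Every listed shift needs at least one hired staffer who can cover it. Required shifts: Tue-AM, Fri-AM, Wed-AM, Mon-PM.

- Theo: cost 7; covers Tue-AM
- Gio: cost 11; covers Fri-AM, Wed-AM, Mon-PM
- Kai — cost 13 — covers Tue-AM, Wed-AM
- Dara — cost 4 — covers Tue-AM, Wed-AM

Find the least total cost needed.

15

Choose Gio and Dara: together they cover Tue-AM, Fri-AM, Wed-AM, Mon-PM — every shift.
Total cost: 11 + 4 = 15.
No cover costs less than 15.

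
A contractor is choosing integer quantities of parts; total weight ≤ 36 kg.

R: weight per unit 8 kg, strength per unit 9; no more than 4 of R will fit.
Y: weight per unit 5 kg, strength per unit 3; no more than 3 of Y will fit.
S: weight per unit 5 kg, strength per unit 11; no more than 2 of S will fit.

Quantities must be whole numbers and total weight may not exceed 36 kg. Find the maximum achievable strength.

49

S has the best ratio (11/5); taking only S gives at most 2×11 = 22 (stopped by the supply cap of 2).
Mixing does better — 3×R and 2×S: weight 34 ≤ 36, strength 3·9 + 2·11 = 49.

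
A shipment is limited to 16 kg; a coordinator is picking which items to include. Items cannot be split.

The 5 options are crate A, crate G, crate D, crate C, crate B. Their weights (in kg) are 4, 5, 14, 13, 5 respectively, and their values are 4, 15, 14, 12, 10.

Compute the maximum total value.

29

Allowing fractional choices, the relaxed optimum would be about 31.0, but items are indivisible.
crate A + crate G + crate B: weight 4 + 5 + 5 = 14 ≤ 16, value 4 + 15 + 10 = 29.
crate A + crate G: weight 4 + 5 = 9 ≤ 16, value 4 + 15 = 19.
crate G + crate B: weight 5 + 5 = 10 ≤ 16, value 15 + 10 = 25.
Best is crate A, crate G, and crate B with total value 29.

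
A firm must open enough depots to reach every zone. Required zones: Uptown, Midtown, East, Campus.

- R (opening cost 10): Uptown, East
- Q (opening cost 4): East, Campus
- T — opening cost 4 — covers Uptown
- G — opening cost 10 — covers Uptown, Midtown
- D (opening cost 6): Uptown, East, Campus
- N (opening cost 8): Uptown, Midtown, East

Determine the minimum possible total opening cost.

Choose Q and N: together they cover Uptown, Midtown, East, Campus — every zone.
Total opening cost: 4 + 8 = 12.

12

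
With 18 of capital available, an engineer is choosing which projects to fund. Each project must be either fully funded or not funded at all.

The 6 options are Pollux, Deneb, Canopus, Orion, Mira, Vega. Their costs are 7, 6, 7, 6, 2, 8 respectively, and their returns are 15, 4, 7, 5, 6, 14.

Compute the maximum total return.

Allowing fractional choices, the relaxed optimum would be about 36.0, but projects are indivisible.
Pollux + Vega: cost 7 + 8 = 15 ≤ 18, return 15 + 14 = 29.
Pollux + Canopus + Mira: cost 7 + 7 + 2 = 16 ≤ 18, return 15 + 7 + 6 = 28.
Pollux + Mira + Vega: cost 7 + 2 + 8 = 17 ≤ 18, return 15 + 6 + 14 = 35.
Best is Pollux, Mira, and Vega with total return 35.

35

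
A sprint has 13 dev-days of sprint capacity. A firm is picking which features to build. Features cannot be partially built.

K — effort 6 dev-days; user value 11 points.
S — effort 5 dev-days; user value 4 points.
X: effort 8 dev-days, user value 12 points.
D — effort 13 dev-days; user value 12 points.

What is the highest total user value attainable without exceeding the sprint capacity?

K + S: effort 6 + 5 = 11 ≤ 13, user value 11 + 4 = 15.
X: effort 8 ≤ 13, user value 12.
S + X: effort 5 + 8 = 13 ≤ 13, user value 4 + 12 = 16.
Best is S and X with total user value 16.

16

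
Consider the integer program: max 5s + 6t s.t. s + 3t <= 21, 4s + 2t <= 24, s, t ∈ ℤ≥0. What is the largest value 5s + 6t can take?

51

(s,t)=(3,6): 1·3+3·6=21≤21, 4·3+2·6=24≤24, objective 51.
(s,t)=(2,6): 1·2+3·6=20≤21, 4·2+2·6=20≤24, objective 46.
The best lattice point is (3,6), giving 51.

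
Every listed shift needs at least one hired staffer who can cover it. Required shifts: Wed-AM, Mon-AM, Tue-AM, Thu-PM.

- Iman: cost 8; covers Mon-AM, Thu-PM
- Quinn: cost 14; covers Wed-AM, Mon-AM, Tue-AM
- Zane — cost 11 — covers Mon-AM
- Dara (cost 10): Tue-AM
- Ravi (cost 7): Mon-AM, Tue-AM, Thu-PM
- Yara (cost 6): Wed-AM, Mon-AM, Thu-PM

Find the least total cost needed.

This is an integer covering problem.
Choose Ravi and Yara: together they cover Wed-AM, Mon-AM, Tue-AM, Thu-PM — every shift.
Total cost: 7 + 6 = 13.
No cover costs less than 13.

13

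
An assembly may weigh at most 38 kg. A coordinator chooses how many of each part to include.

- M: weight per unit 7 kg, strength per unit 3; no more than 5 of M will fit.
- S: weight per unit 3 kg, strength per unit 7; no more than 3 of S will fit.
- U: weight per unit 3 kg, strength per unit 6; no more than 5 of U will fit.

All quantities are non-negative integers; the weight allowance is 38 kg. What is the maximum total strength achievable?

S has the best ratio (7/3); taking only S gives at most 3×7 = 21 (stopped by the supply cap of 3).
Mixing does better — 2×M, 3×S, and 5×U: weight 38 ≤ 38, strength 2·3 + 3·7 + 5·6 = 57.

57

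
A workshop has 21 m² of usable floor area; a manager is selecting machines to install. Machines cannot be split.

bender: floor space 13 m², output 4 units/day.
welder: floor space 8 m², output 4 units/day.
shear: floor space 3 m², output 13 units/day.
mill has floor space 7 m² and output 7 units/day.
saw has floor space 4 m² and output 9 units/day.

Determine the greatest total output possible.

welder + shear + saw: floor space 8 + 3 + 4 = 15 ≤ 21, output 4 + 13 + 9 = 26.
shear + mill + saw: floor space 3 + 7 + 4 = 14 ≤ 21, output 13 + 7 + 9 = 29.
bender + shear + saw: floor space 13 + 3 + 4 = 20 ≤ 21, output 4 + 13 + 9 = 26.
Best is shear, mill, and saw with total output 29.

29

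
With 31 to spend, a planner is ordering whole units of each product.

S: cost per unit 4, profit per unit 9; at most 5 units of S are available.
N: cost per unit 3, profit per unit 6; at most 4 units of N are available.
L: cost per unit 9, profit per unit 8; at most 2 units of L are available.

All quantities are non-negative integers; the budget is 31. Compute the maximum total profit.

63

5×S and 3×N: cost 29 ≤ 31, profit 5·9 + 3·6 = 63.
4×S and 4×N: cost 28 ≤ 31, profit 4·9 + 4·6 = 60.
Best is 63.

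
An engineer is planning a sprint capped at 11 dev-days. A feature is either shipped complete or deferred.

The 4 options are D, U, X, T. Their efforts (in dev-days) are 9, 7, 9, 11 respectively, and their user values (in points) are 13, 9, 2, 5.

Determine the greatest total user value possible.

13

D: effort 9 ≤ 11, user value 13.
U: effort 7 ≤ 11, user value 9.
Best is D with total user value 13.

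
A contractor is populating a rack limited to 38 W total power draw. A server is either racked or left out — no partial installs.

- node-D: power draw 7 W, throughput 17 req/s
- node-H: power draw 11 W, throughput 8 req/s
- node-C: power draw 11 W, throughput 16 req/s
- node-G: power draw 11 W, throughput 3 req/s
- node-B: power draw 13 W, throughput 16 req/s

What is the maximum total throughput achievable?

Take node-D, node-C, and node-B: power draw 7 + 11 + 13 = 31 ≤ 38, throughput 17 + 16 + 16 = 49.
No other feasible combination does better.

49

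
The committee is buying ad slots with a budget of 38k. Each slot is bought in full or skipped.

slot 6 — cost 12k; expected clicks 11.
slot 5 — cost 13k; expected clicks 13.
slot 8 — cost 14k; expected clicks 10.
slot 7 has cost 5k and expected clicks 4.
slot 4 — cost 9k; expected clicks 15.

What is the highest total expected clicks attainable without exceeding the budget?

Allowing fractional choices, the relaxed optimum would be about 42.2, but ad slots are indivisible.
slot 5 + slot 8 + slot 4: cost 13 + 14 + 9 = 36 ≤ 38, expected clicks 13 + 10 + 15 = 38.
slot 6 + slot 5 + slot 4: cost 12 + 13 + 9 = 34 ≤ 38, expected clicks 11 + 13 + 15 = 39.
slot 6 + slot 8 + slot 4: cost 12 + 14 + 9 = 35 ≤ 38, expected clicks 11 + 10 + 15 = 36.
Best is slot 6, slot 5, and slot 4 with total expected clicks 39.

39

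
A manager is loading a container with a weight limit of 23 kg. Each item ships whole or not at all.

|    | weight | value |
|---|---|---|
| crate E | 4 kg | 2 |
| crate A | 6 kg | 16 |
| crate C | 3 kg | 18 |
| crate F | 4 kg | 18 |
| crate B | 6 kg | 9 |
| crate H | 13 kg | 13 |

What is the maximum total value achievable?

63

This is a 0-1 knapsack instance.
Take crate E, crate A, crate C, crate F, and crate B: weight 4 + 6 + 3 + 4 + 6 = 23 ≤ 23, value 2 + 16 + 18 + 18 + 9 = 63.
No other feasible combination does better.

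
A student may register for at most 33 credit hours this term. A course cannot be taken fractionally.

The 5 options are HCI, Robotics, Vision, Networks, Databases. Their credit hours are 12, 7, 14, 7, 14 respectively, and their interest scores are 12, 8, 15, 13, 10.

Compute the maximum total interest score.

Allowing fractional choices, the relaxed optimum would be about 41.0, but courses are indivisible.
HCI + Vision + Networks: credit hours 12 + 14 + 7 = 33 ≤ 33, interest score 12 + 15 + 13 = 40.
Robotics + Vision + Networks: credit hours 7 + 14 + 7 = 28 ≤ 33, interest score 8 + 15 + 13 = 36.
Best is HCI, Vision, and Networks with total interest score 40.

40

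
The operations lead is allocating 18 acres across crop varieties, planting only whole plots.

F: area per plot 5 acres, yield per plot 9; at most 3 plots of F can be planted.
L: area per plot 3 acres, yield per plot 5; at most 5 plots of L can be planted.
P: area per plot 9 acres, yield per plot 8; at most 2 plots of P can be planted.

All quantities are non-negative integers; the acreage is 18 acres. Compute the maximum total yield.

32

Take 3×F and 1×L: area 18 ≤ 18, yield 3·9 + 1·5 = 32.
F has the best ratio (9/5) and is taken to its limit of 3; remaining capacity is filled optimally with the others.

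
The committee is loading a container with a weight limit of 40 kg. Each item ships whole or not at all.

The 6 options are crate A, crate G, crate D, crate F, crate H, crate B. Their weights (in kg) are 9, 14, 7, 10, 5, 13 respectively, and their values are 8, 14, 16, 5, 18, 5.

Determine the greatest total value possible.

Treat it as a binary knapsack problem.
Allowing fractional choices, the relaxed optimum would be about 58.5, but items are indivisible.
crate G + crate D + crate H + crate B: weight 14 + 7 + 5 + 13 = 39 ≤ 40, value 14 + 16 + 18 + 5 = 53.
crate G + crate D + crate F + crate H: weight 14 + 7 + 10 + 5 = 36 ≤ 40, value 14 + 16 + 5 + 18 = 53.
crate A + crate G + crate D + crate H: weight 9 + 14 + 7 + 5 = 35 ≤ 40, value 8 + 14 + 16 + 18 = 56.
Best is crate A, crate G, crate D, and crate H with total value 56.

56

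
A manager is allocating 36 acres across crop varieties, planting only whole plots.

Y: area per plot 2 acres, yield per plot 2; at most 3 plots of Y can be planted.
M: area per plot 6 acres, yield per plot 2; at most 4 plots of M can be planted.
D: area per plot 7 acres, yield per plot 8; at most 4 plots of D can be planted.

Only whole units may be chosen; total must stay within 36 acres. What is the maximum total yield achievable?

3×Y and 4×D: area 34 ≤ 36, yield 3·2 + 4·8 = 38.
1×Y, 1×M, and 4×D: area 36 ≤ 36, yield 1·2 + 1·2 + 4·8 = 36.
Best is 38.

38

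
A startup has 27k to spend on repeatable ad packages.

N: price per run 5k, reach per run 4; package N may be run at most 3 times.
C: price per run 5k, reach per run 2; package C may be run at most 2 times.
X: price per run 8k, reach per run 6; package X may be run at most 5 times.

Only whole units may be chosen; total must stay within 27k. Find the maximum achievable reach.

20

Take 2×N and 2×X: price 26 ≤ 27, reach 2·4 + 2·6 = 20.
No other integer combination yields more.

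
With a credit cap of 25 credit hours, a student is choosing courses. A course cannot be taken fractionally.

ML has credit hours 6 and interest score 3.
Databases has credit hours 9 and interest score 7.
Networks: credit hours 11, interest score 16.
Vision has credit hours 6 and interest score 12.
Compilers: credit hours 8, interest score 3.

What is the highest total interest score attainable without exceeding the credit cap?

31

This is a 0-1 knapsack instance.
Allowing fractional choices, the relaxed optimum would be about 34.2, but courses are indivisible.
ML + Networks + Vision: credit hours 6 + 11 + 6 = 23 ≤ 25, interest score 3 + 16 + 12 = 31.
Networks + Vision + Compilers: credit hours 11 + 6 + 8 = 25 ≤ 25, interest score 16 + 12 + 3 = 31.
The maximum interest score is 31; one optimal choice is ML, Networks, and Vision.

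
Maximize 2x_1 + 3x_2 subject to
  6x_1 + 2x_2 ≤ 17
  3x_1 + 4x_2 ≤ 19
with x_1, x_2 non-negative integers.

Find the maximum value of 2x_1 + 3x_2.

14

Relaxing integrality, the LP optimum is 14.25 at (x_1,x_2) = (0, 4.75), which is not an integer point.
(x_1,x_2)=(1,4): 6·1+2·4=14≤17, 3·1+4·4=19≤19, objective 14.
(x_1,x_2)=(0,4): 6·0+2·4=8≤17, 3·0+4·4=16≤19, objective 12.
(x_1,x_2)=(1,3): 6·1+2·3=12≤17, 3·1+4·3=15≤19, objective 11.
Maximum is 14 at (x_1,x_2)=(1,4).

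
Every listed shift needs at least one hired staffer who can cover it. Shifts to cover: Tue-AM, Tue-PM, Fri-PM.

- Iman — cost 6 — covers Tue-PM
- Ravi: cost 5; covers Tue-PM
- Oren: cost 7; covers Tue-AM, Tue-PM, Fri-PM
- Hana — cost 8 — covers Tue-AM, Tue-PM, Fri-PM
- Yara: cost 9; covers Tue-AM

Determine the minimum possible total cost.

7

This is a weighted set-cover instance.
Oren alone covers Tue-AM, Tue-PM, Fri-PM — every shift.
Total cost: 7.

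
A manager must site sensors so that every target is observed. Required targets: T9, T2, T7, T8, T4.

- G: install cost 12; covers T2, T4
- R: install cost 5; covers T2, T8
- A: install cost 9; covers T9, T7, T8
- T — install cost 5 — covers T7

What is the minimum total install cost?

21

The greedy cost-per-new-target heuristic would pick R, A, and G for 26, but a cheaper cover exists.
Choose G and A: together they cover T9, T2, T7, T8, T4 — every target.
Total install cost: 12 + 9 = 21.
No cover costs less than 21.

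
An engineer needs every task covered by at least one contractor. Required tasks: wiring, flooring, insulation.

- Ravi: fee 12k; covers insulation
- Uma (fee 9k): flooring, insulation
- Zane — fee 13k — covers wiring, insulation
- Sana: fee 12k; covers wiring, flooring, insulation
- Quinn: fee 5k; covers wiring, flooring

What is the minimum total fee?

12

This is a weighted set-cover instance.
The greedy cost-per-new-task heuristic would pick Quinn and Uma for 14, but a cheaper cover exists.
Sana alone covers wiring, flooring, insulation — every task.
Total fee: 12.
No cover costs less than 12.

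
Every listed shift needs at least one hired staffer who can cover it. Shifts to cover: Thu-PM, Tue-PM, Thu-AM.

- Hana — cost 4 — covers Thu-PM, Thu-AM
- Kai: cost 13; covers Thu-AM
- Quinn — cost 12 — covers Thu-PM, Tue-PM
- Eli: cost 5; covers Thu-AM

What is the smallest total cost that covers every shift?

16

Choose Hana and Quinn: together they cover Thu-PM, Tue-PM, Thu-AM — every shift.
Total cost: 4 + 12 = 16.
No cover costs less than 16.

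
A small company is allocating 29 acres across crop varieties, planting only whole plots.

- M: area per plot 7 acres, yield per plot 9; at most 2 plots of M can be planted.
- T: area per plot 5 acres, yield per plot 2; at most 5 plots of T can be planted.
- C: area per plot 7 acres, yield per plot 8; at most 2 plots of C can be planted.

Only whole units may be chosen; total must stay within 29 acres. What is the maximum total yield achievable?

34

This is a bounded integer knapsack.
M has the best ratio (9/7); taking only M gives at most 2×9 = 18 (stopped by the supply cap of 2).
Mixing does better — 2×M and 2×C: area 28 ≤ 29, yield 2·9 + 2·8 = 34.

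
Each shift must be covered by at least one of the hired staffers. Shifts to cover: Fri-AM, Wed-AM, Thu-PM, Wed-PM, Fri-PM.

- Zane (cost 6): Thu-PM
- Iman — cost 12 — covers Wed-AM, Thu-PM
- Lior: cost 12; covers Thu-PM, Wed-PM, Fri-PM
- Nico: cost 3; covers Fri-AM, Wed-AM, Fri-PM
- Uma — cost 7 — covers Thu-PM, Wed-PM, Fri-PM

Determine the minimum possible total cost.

Choose Nico and Uma: together they cover Fri-AM, Wed-AM, Thu-PM, Wed-PM, Fri-PM — every shift.
Total cost: 3 + 7 = 10.
No cover costs less than 10.

10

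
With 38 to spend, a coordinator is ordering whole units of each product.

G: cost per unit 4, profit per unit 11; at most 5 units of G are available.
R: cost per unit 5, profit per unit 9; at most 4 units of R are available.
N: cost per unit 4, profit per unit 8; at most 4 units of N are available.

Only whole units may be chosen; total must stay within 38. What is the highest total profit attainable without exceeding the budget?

5×G, 1×R, and 3×N: cost 37 ≤ 38, profit 5·11 + 1·9 + 3·8 = 88.
5×G, 2×R, and 2×N: cost 38 ≤ 38, profit 5·11 + 2·9 + 2·8 = 89.
Best is 89.

89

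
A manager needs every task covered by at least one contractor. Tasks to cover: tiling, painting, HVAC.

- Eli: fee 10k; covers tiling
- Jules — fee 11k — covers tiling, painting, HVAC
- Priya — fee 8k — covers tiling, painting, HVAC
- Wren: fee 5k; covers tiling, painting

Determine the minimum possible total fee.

8

Priya alone covers tiling, painting, HVAC — every task.
Total fee: 8.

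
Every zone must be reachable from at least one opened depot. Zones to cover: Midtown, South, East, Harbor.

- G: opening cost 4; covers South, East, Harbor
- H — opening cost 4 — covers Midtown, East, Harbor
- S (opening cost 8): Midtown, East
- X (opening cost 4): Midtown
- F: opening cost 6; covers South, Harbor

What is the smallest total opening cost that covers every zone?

8

Choose G and H: together they cover Midtown, South, East, Harbor — every zone.
Total opening cost: 4 + 4 = 8.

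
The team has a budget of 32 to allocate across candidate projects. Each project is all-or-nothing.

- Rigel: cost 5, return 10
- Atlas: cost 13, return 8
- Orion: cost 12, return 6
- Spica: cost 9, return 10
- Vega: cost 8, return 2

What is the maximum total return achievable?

Allowing fractional choices, the relaxed optimum would be about 30.5, but projects are indivisible.
Rigel + Atlas + Orion: cost 5 + 13 + 12 = 30 ≤ 32, return 10 + 8 + 6 = 24.
Rigel + Atlas + Spica: cost 5 + 13 + 9 = 27 ≤ 32, return 10 + 8 + 10 = 28.
Rigel + Orion + Spica: cost 5 + 12 + 9 = 26 ≤ 32, return 10 + 6 + 10 = 26.
Best is Rigel, Atlas, and Spica with total return 28.

28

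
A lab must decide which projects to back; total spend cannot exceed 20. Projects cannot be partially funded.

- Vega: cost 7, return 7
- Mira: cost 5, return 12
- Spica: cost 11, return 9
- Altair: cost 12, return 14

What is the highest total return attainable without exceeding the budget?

26

Allowing fractional choices, the relaxed optimum would be about 29.0, but projects are indivisible.
Vega + Altair: cost 7 + 12 = 19 ≤ 20, return 7 + 14 = 21.
Mira + Spica: cost 5 + 11 = 16 ≤ 20, return 12 + 9 = 21.
Mira + Altair: cost 5 + 12 = 17 ≤ 20, return 12 + 14 = 26.
Best is Mira and Altair with total return 26.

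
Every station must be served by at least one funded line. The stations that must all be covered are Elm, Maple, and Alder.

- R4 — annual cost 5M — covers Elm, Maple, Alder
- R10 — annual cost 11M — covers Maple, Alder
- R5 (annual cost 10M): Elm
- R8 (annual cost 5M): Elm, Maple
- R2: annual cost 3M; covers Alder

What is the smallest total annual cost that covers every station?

R4 alone covers Elm, Maple, Alder — every station.
Total annual cost: 5.

5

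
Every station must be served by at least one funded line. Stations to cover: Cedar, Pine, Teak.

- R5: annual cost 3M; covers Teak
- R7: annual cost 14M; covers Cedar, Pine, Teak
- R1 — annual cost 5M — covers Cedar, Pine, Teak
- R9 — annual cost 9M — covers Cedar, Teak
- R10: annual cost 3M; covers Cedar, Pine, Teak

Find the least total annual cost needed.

R10 alone covers Cedar, Pine, Teak — every station.
Total annual cost: 3.
No cover costs less than 3.

3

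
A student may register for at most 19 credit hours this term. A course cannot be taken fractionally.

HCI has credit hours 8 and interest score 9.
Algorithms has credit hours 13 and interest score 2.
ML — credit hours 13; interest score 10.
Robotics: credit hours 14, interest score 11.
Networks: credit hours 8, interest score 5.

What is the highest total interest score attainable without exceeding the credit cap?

14

HCI + Networks: credit hours 8 + 8 = 16 ≤ 19, interest score 9 + 5 = 14.
Robotics: credit hours 14 ≤ 19, interest score 11.
Best is HCI and Networks with total interest score 14.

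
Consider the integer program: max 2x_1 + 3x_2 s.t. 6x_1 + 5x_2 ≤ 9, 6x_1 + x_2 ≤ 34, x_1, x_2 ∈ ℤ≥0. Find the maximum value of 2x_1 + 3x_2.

(x_1,x_2)=(0,1): 6·0+5·1=5≤9, 6·0+1·1=1≤34, objective 3.
(x_1,x_2)=(1,0): 6·1+5·0=6≤9, 6·1+1·0=6≤34, objective 2.
(x_1,x_2)=(0,0): 6·0+5·0=0≤9, 6·0+1·0=0≤34, objective 0.
Maximum is 3 at (x_1,x_2)=(0,1).

3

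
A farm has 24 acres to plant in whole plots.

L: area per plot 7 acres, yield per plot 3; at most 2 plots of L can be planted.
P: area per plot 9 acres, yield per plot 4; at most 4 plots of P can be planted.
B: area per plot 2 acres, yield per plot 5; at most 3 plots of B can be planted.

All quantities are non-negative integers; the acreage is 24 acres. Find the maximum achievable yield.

23

This is a bounded integer knapsack.
B has the best ratio (5/2); taking only B gives at most 3×5 = 15 (stopped by the supply cap of 3).
Mixing does better — 2×P and 3×B: area 24 ≤ 24, yield 2·4 + 3·5 = 23.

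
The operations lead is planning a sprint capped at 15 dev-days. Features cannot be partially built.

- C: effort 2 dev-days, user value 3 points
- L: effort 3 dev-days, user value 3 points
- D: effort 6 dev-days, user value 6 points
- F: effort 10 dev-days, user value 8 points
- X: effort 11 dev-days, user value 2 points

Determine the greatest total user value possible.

Take C, L, and F: effort 2 + 3 + 10 = 15 ≤ 15, user value 3 + 3 + 8 = 14.
No other feasible combination does better.

14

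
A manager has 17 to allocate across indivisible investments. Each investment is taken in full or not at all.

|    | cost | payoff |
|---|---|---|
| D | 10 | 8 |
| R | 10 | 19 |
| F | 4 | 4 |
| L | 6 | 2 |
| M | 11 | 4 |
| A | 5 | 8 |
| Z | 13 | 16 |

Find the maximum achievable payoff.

27

R + F: cost 10 + 4 = 14 ≤ 17, payoff 19 + 4 = 23.
R + A: cost 10 + 5 = 15 ≤ 17, payoff 19 + 8 = 27.
R + L: cost 10 + 6 = 16 ≤ 17, payoff 19 + 2 = 21.
Best is R and A with total payoff 27.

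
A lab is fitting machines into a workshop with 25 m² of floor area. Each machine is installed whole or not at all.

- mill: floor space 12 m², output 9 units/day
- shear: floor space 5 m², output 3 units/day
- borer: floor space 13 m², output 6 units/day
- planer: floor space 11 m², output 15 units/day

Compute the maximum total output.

24

borer + planer: floor space 13 + 11 = 24 ≤ 25, output 6 + 15 = 21.
mill + planer: floor space 12 + 11 = 23 ≤ 25, output 9 + 15 = 24.
Best is mill and planer with total output 24.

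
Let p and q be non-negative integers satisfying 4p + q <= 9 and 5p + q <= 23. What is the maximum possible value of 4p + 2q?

18

(p,q)=(0,9) is feasible, giving 18.
(p,q)=(0,8) is feasible, giving 16.
The best lattice point is (0,9), giving 18.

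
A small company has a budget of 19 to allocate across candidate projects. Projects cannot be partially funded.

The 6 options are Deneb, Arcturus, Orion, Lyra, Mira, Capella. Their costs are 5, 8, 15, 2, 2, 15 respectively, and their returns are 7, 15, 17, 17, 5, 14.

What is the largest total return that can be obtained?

44

Allowing fractional choices, the relaxed optimum would be about 46.3, but projects are indivisible.
Orion + Lyra + Mira: cost 15 + 2 + 2 = 19 ≤ 19, return 17 + 17 + 5 = 39.
Deneb + Arcturus + Lyra + Mira: cost 5 + 8 + 2 + 2 = 17 ≤ 19, return 7 + 15 + 17 + 5 = 44.
Deneb + Arcturus + Lyra: cost 5 + 8 + 2 = 15 ≤ 19, return 7 + 15 + 17 = 39.
Best is Deneb, Arcturus, Lyra, and Mira with total return 44.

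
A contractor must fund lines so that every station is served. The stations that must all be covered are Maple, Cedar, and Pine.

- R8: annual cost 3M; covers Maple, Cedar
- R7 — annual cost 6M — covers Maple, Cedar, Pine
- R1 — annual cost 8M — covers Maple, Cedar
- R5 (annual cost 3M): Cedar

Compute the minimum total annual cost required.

6

R7 alone covers Maple, Cedar, Pine — every station.
Total annual cost: 6.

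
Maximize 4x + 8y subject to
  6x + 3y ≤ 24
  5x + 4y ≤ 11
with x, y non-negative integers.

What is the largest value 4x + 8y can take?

16

(x,y)=(0,2): 6·0+3·2=6≤24, 5·0+4·2=8≤11, objective 16.
(x,y)=(1,1): 6·1+3·1=9≤24, 5·1+4·1=9≤11, objective 12.
Maximum is 16 at (x,y)=(0,2).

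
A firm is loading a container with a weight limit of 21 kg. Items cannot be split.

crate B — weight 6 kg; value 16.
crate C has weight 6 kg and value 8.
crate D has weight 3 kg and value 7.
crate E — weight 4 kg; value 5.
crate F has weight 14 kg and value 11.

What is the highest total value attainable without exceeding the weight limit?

This is an integer program with binary decision variables.
Allowing fractional choices, the relaxed optimum would be about 37.6, but items are indivisible.
crate B + crate C + crate D: weight 6 + 6 + 3 = 15 ≤ 21, value 16 + 8 + 7 = 31.
crate B + crate C + crate D + crate E: weight 6 + 6 + 3 + 4 = 19 ≤ 21, value 16 + 8 + 7 + 5 = 36.
Best is crate B, crate C, crate D, and crate E with total value 36.

36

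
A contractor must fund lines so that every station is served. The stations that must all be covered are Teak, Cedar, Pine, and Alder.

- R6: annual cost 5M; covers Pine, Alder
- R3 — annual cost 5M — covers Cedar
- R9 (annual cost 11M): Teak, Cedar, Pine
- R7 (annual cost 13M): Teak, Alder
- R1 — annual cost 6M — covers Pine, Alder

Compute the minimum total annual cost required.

The greedy cost-per-new-station heuristic would pick R6, R3, and R9 for 21, but a cheaper cover exists.
Choose R6 and R9: together they cover Teak, Cedar, Pine, Alder — every station.
Total annual cost: 5 + 11 = 16.
No cover costs less than 16.

16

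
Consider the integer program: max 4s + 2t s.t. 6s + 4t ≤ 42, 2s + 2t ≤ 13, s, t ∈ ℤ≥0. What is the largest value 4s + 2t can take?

24

The continuous relaxation peaks at (6.5, 0) with value 26.00; rounding to a feasible lattice point costs some objective.
(s,t)=(6,0) is feasible, giving 24.
(s,t)=(5,1) is feasible, giving 22.
No feasible integer point exceeds 24.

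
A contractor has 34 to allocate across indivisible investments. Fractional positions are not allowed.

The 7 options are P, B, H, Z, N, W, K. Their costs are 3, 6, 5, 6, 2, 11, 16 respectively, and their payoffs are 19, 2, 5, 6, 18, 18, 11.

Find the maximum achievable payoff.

Allowing fractional choices, the relaxed optimum would be about 70.8, but investments are indivisible.
P + H + Z + N + W: cost 3 + 5 + 6 + 2 + 11 = 27 ≤ 34, payoff 19 + 5 + 6 + 18 + 18 = 66.
P + B + H + Z + N + W: cost 3 + 6 + 5 + 6 + 2 + 11 = 33 ≤ 34, payoff 19 + 2 + 5 + 6 + 18 + 18 = 68.
Best is P, B, H, Z, N, and W with total payoff 68.

68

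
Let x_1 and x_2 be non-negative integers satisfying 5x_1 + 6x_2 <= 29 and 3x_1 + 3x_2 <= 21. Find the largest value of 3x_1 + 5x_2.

23

The continuous relaxation peaks at (0, 4.83) with value 24.17; rounding to a feasible lattice point costs some objective.
(x_1,x_2)=(1,4): 5·1+6·4=29≤29, 3·1+3·4=15≤21, objective 23.
(x_1,x_2)=(2,3): 5·2+6·3=28≤29, 3·2+3·3=15≤21, objective 21.
(x_1,x_2)=(0,4): 5·0+6·4=24≤29, 3·0+3·4=12≤21, objective 20.
No feasible integer point exceeds 23.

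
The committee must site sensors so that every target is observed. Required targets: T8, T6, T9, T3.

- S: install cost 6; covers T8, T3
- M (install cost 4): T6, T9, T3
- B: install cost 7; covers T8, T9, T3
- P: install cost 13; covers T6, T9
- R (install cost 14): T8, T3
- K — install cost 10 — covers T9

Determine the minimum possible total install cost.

10

Choose S and M: together they cover T8, T6, T9, T3 — every target.
Total install cost: 6 + 4 = 10.
No cover costs less than 10.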